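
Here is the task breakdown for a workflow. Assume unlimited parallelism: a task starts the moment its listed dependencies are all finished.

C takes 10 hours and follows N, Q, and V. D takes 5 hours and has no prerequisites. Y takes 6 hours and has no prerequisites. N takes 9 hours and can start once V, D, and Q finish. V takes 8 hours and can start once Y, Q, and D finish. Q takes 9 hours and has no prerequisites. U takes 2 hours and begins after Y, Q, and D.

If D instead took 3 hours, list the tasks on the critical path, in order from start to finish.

Baseline: Q→V→N→C = 9+8+9+10 = 36 → 36 hours.
D is off the critical path — its longest chain is 32 hours, giving 4 of slack.
That remains the longest chain; total 36 hours.

Q, V, N, C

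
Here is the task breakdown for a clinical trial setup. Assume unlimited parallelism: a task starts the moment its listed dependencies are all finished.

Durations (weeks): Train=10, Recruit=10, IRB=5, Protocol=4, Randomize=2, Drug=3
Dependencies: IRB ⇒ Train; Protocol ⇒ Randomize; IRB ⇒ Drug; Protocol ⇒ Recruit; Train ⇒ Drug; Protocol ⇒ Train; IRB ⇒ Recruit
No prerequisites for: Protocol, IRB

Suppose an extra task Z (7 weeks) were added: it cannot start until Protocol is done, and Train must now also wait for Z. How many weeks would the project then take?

24

Originally the project takes 18 weeks.
With Z inserted, Train now waits for max(Protocol, IRB, Z).
New critical path: Protocol→Z→Train→Drug = 4+7+10+3 = 24 ⇒ 24 weeks.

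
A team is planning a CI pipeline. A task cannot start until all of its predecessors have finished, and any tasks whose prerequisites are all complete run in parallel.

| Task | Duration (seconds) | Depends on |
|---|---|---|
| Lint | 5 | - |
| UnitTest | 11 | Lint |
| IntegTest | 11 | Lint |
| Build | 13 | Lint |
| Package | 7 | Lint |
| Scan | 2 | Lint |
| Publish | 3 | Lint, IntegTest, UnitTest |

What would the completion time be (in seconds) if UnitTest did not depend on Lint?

19

Original critical path: Lint→UnitTest→Publish = 5+11+3 = 19 ⇒ 19 seconds.
Without Lint→UnitTest, UnitTest's earliest start moves from 5 to 0.
The longest chain is now Lint→IntegTest→Publish = 5+11+3 = 19, so the project takes 19 seconds.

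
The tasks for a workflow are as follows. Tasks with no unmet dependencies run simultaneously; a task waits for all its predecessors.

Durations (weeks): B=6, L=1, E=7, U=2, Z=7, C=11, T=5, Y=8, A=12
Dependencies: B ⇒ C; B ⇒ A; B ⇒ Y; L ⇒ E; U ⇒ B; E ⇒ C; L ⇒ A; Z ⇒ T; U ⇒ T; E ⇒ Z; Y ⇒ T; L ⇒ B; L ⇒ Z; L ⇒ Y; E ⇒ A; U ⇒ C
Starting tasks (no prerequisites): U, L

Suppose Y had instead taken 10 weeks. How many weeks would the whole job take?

23

Critical path before the change: U→B→Y→T = 2+6+8+5 = 21 giving 21 weeks.
Since Y is critical, the +2 change carries straight to that chain (now 23 weeks).
The critical path is still U→B→Y→T; finish is now 23 weeks.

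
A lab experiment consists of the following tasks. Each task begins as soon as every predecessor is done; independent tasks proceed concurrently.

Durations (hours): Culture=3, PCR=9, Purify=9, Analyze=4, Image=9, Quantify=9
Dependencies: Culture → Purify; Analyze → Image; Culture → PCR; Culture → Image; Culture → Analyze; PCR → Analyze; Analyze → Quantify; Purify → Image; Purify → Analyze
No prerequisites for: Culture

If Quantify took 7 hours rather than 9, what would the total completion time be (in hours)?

The binding path is Culture→Purify→Analyze→Quantify = 3+9+4+9 = 25; finish at 25 hours.
Since Quantify is critical, the -2 change carries straight to that chain (now 23 hours).
New critical path: Culture→PCR→Analyze→Image = 3+9+4+9 = 25 ⇒ 25 hours.

25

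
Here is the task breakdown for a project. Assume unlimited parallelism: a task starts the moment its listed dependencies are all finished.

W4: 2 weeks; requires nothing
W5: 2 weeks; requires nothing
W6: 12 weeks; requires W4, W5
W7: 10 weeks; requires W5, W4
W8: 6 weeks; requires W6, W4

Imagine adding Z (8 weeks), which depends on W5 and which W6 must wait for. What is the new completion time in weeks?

Originally the plan takes 20 weeks.
With Z inserted, W6 now waits for max(W4, W5, Z).
New critical path: W5→Z→W6→W8 = 2+8+12+6 = 28 ⇒ 28 weeks.

28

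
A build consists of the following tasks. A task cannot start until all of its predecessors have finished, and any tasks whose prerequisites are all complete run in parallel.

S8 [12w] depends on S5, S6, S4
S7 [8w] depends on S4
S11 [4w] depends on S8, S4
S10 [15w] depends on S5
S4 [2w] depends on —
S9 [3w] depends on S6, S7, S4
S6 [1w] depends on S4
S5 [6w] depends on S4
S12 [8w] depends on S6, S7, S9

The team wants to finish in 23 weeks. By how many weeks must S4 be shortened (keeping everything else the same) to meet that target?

1

Current finish: 24 weeks; target: 23.
S4 is on every critical path, so each week cut from S4 cuts the finish by one (this holds down to a finish of 23).
Need 24 − 23 = 1 week off S4 → S4 becomes 1 week, finish becomes 23.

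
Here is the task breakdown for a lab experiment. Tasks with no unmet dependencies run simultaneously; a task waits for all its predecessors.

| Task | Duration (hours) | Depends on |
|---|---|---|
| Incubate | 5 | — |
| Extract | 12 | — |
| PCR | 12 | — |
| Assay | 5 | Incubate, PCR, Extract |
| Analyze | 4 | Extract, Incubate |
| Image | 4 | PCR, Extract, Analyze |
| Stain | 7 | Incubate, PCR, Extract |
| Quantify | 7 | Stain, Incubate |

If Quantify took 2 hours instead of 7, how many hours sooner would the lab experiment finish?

The binding path is Extract→Stain→Quantify = 12+7+7 = 26; finish at 26 hours.
Quantify lies on that path, so at 2 hours the path becomes 21 hours.
The critical path is still Extract→Stain→Quantify; finish is now 21 hours.
Change in finish: 21 − 26 = -5 hours.

5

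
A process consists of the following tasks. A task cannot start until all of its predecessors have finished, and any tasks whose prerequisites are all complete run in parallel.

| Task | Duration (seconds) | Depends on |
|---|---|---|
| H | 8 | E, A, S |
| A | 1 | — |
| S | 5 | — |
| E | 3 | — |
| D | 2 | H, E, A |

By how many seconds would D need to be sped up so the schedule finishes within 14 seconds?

1

Current finish: 15 seconds; target: 14.
D is on every critical path, so each second cut from D cuts the finish by one (this holds down to a finish of 14).
Need 15 − 14 = 1 second off D → D becomes 1 second, finish becomes 14.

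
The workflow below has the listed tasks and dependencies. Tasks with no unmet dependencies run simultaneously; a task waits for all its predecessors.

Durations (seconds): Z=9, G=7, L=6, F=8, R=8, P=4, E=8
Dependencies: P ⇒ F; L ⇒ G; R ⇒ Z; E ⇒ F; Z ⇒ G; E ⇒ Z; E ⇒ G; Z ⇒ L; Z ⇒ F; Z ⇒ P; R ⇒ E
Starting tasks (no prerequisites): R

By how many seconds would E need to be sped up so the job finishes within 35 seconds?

3

Current finish: 38 seconds; target: 35.
E is on every critical path, so each second cut from E cuts the finish by one (this holds down to a finish of 31).
Need 38 − 35 = 3 seconds off E → E becomes 5 seconds, finish becomes 35.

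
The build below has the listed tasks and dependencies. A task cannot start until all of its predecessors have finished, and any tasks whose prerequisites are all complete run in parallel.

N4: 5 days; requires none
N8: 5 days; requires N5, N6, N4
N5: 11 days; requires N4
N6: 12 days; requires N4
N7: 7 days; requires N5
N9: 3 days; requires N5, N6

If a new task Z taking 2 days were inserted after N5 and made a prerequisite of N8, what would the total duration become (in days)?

23

Originally the project takes 23 days.
With Z inserted, N8 now waits for max(N5, N6, N4, Z).
New critical path: N4→N5→Z→N8 = 5+11+2+5 = 23 ⇒ 23 days.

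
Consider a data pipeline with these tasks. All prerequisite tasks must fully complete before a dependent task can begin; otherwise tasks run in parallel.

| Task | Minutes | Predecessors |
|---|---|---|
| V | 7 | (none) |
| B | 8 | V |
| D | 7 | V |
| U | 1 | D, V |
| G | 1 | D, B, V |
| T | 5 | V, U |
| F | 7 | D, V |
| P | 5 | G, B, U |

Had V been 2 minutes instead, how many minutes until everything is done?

Actual critical path: V→B→G→P = 7+8+1+5 = 21 ⇒ 21 minutes.
V lies on that path, so at 2 minutes the path becomes 16 minutes.
That remains the longest chain; total 16 minutes.

16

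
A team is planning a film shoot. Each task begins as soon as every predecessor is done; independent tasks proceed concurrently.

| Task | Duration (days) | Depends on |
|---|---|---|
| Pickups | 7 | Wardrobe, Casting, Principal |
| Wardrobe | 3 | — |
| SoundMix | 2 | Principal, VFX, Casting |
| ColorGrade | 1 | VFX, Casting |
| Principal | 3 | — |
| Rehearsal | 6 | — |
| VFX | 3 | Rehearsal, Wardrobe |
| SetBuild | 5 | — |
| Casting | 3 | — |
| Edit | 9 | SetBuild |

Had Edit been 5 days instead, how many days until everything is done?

11

Baseline: SetBuild→Edit = 5+9 = 14 → 14 days.
Since Edit is critical, the -4 change carries straight to that chain (now 10 days).
Now Rehearsal→VFX→SoundMix = 6+3+2 = 11 is longest, so the finish becomes 11 days.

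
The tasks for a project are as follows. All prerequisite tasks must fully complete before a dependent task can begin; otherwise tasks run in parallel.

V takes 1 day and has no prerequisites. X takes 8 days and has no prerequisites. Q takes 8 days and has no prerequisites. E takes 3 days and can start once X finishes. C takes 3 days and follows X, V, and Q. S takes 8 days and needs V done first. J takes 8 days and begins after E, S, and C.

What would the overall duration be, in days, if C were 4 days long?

20

As given, the longest chain is X→C→J = 8+3+8 = 19, so the finish is 19 days.
Since C is critical, the +1 change carries straight to that chain (now 20 days).
That remains the longest chain; total 20 days.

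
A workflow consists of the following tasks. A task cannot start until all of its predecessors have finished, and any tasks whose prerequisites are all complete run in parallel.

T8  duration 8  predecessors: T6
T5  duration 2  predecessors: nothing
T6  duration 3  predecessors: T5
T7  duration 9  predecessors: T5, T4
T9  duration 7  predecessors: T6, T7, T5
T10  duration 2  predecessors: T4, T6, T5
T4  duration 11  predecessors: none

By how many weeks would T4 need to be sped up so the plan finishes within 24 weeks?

3

Current finish: 27 weeks; target: 24.
T4 is on every critical path, so each week cut from T4 cuts the finish by one (this holds down to a finish of 18).
Need 27 − 24 = 3 weeks off T4 → T4 becomes 8 weeks, finish becomes 24.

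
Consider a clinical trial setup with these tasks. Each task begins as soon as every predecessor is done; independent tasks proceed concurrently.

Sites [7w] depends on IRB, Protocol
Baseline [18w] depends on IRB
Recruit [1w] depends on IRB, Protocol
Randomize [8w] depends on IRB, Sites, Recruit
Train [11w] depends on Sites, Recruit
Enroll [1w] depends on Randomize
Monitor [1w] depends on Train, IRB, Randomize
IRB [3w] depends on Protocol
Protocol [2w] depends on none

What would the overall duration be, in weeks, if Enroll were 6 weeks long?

Critical path before the change: Protocol→IRB→Sites→Train→Monitor = 2+3+7+11+1 = 24 giving 24 weeks.
Enroll is off the critical path — its longest chain is 21 weeks, giving 3 of slack.
New critical path: Protocol→IRB→Sites→Randomize→Enroll = 2+3+7+8+6 = 26 ⇒ 26 weeks.

26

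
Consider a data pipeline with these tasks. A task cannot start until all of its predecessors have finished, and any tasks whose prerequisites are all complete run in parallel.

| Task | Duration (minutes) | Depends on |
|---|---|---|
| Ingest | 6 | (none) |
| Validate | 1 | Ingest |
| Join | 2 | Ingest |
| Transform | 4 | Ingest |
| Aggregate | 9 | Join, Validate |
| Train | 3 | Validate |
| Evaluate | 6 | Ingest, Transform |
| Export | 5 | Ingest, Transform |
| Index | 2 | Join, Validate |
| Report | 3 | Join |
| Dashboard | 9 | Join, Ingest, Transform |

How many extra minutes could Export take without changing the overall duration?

4

Critical path: Ingest→Transform→Dashboard = 6+4+9 = 19, so the finish is 19 minutes.
Longest path through Export: 15 minutes (earliest finish 15, latest finish 19).
Slack of Export = 14 − 10 = 4 minutes.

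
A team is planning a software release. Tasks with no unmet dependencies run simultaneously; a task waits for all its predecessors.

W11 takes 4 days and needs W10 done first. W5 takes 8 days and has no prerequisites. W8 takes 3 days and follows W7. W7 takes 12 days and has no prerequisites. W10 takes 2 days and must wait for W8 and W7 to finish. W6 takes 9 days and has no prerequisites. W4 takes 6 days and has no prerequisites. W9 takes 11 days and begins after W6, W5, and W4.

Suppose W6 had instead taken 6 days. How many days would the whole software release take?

Actual critical path: W7→W8→W10→W11 = 12+3+2+4 = 21 ⇒ 21 days.
W6 has 1 day of float (longest path through it is 20).
The critical path is still W7→W8→W10→W11; finish is now 21 days.

21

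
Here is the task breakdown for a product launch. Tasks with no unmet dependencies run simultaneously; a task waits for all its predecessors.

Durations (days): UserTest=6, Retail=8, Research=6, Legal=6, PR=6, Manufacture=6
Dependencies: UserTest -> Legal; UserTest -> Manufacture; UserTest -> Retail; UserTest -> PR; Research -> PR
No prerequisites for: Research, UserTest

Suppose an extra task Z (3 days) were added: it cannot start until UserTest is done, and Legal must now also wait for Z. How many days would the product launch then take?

15

Originally the product launch takes 14 days.
With Z inserted, Legal now waits for max(UserTest, Z).
New critical path: UserTest→Z→Legal = 6+3+6 = 15 ⇒ 15 days.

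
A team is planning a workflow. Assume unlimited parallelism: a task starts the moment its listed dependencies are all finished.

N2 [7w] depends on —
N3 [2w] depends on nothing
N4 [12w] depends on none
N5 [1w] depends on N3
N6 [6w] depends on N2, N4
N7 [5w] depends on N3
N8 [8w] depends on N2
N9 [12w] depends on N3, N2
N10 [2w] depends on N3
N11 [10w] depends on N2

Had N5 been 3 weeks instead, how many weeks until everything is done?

Critical path before the change: N2→N9 = 7+12 = 19 giving 19 weeks.
N5 has 16 weeks of float (longest path through it is 3).
The critical path is still N2→N9; finish is now 19 weeks.

19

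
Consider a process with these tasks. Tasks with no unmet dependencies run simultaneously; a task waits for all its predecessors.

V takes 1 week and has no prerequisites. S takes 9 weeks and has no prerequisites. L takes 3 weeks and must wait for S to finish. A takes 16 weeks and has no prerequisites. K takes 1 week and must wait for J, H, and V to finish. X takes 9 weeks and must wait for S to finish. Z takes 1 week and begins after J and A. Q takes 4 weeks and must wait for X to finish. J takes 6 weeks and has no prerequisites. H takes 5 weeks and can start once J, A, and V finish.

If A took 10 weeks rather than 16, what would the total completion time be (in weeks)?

Baseline: A→H→K = 16+5+1 = 22 → 22 weeks.
A is on the critical path; changing it to 10 makes that path 16 weeks.
Now S→X→Q = 9+9+4 = 22 is longest, so the finish becomes 22 weeks.

22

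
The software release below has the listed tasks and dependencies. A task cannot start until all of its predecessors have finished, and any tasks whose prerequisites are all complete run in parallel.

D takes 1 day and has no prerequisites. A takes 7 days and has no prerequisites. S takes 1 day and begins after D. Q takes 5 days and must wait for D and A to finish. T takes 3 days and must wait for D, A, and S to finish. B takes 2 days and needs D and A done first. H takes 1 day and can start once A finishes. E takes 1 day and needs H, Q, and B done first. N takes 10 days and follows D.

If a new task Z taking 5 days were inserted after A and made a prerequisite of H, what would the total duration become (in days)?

Originally the plan takes 13 days.
With Z inserted, H now waits for max(A, Z).
New critical path: A→Z→H→E = 7+5+1+1 = 14 ⇒ 14 days.

14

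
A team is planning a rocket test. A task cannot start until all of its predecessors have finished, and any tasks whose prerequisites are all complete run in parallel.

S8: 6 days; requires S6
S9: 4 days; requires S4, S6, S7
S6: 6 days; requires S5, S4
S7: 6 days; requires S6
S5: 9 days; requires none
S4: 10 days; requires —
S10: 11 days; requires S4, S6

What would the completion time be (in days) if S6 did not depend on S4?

Before: longest chain S4→S6→S10 = 10+6+11 = 27, finish 27.
Without S4→S6, S6's earliest start moves from 10 to 9.
New critical path: S5→S6→S10 = 9+6+11 = 26 ⇒ 26 days.

26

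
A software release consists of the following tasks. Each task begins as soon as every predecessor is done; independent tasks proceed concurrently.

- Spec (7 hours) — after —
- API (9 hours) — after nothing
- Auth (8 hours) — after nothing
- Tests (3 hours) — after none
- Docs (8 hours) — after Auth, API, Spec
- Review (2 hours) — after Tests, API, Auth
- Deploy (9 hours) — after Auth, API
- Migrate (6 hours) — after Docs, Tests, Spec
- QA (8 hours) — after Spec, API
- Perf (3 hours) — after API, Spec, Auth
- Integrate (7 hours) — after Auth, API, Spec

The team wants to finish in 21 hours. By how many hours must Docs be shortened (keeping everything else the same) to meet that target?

2

Current finish: 23 hours; target: 21.
Docs is on every critical path, so each hour cut from Docs cuts the finish by one (this holds down to a finish of 18).
Need 23 − 21 = 2 hours off Docs → Docs becomes 6 hours, finish becomes 21.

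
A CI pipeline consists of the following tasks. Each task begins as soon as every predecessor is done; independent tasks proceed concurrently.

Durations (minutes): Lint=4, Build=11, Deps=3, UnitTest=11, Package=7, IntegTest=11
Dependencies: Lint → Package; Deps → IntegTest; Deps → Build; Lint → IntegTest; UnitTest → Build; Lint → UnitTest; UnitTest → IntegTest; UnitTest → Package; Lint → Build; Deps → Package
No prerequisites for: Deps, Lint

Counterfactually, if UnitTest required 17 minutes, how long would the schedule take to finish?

32

Actual critical path: Lint→UnitTest→IntegTest = 4+11+11 = 26 ⇒ 26 minutes.
UnitTest lies on that path, so at 17 minutes the path becomes 32 minutes.
No other chain overtakes it, so the finish is 32 minutes.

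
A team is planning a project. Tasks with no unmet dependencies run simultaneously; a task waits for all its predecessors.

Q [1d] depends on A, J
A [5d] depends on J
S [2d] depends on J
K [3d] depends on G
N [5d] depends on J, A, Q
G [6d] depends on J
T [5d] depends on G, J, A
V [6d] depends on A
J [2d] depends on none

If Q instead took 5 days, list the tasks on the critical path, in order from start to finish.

J, A, Q, N

Baseline: J→A→Q→N = 2+5+1+5 = 13 → 13 days.
Q lies on that path, so at 5 days the path becomes 17 days.
The critical path is still J→A→Q→N; finish is now 17 days.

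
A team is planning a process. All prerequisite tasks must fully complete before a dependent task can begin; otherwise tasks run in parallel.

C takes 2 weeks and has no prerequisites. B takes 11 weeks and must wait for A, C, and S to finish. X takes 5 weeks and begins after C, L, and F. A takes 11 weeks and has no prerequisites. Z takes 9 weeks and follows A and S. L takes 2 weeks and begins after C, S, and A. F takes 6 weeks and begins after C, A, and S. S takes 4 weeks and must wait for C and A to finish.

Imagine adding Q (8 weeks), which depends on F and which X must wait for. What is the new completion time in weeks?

34

Originally the job takes 26 weeks.
With Q inserted, X now waits for max(C, L, F, Q).
New critical path: A→S→F→Q→X = 11+4+6+8+5 = 34 ⇒ 34 weeks.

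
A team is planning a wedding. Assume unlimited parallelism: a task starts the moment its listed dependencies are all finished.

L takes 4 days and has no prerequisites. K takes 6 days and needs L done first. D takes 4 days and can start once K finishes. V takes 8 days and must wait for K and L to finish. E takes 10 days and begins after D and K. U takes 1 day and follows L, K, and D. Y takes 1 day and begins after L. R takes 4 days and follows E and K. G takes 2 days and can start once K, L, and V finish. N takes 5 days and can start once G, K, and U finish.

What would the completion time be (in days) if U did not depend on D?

With the dependency in place, L→K→D→E→R = 4+6+4+10+4 = 28 sets the finish at 28 days.
Without D→U, U's earliest start moves from 14 to 10.
The longest chain is now L→K→D→E→R = 4+6+4+10+4 = 28, so the wedding takes 28 days.

28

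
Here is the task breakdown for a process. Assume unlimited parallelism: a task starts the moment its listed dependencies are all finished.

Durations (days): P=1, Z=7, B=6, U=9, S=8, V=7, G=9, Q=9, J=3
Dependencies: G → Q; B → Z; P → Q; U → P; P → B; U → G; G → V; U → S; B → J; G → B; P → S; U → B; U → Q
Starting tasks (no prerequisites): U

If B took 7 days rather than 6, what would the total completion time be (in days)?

As given, the longest chain is U→G→B→Z = 9+9+6+7 = 31, so the finish is 31 days.
B lies on that path, so at 7 days the path becomes 32 days.
No other chain overtakes it, so the finish is 32 days.

32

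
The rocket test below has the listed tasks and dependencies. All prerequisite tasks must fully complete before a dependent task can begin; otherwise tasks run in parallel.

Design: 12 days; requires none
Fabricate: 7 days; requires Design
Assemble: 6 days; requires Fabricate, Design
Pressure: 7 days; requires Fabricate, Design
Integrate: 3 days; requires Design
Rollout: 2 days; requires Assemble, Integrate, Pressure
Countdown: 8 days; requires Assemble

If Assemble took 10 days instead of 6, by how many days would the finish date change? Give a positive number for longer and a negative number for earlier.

Baseline: Design→Fabricate→Assemble→Countdown = 12+7+6+8 = 33 → 33 days.
Assemble lies on that path, so at 10 days the path becomes 37 days.
No other chain overtakes it, so the finish is 37 days.
Change in finish: 37 − 33 = +4 days.

4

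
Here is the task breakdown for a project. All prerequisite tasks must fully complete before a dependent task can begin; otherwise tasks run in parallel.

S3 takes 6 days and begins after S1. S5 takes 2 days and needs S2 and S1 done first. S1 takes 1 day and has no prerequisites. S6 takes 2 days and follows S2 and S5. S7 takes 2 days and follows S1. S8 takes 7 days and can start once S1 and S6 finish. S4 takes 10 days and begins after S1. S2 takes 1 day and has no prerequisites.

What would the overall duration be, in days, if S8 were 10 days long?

15

Critical path before the change: S1→S5→S6→S8 = 1+2+2+7 = 12 giving 12 days.
S8 is on the critical path; changing it to 10 makes that path 15 days.
That remains the longest chain; total 15 days.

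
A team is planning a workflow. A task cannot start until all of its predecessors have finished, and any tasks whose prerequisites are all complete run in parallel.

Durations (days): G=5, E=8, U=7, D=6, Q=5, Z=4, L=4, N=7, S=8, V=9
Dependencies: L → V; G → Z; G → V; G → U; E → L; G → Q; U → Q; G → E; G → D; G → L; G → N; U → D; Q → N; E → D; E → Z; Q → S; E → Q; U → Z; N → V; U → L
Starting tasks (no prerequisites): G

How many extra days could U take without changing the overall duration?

Critical path: G→E→Q→N→V = 5+8+5+7+9 = 34, so the finish is 34 days.
U finishes as early as 12 and must finish by 13.
Float = 34 − 33 = 1.

1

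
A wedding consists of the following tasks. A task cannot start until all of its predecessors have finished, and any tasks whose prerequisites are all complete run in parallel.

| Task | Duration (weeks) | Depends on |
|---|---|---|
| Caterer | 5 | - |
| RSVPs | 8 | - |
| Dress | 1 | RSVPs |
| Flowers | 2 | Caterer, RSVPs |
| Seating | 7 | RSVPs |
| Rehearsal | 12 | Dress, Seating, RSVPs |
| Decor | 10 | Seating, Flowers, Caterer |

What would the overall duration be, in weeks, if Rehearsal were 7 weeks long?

25

As given, the longest chain is RSVPs→Seating→Rehearsal = 8+7+12 = 27, so the finish is 27 weeks.
Rehearsal lies on that path, so at 7 weeks the path becomes 22 weeks.
Now RSVPs→Seating→Decor = 8+7+10 = 25 is longest, so the finish becomes 25 weeks.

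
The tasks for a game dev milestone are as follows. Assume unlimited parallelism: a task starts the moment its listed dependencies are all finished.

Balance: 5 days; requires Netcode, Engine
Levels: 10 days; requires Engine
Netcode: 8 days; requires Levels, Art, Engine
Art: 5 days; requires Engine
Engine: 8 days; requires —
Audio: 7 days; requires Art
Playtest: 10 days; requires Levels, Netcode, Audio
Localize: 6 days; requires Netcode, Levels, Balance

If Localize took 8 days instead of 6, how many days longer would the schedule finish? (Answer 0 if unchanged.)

2

Critical path before the change: Engine→Levels→Netcode→Balance→Localize = 8+10+8+5+6 = 37 giving 37 days.
Localize is on the critical path; changing it to 8 makes that path 39 days.
The critical path is still Engine→Levels→Netcode→Balance→Localize; finish is now 39 days.
Change in finish: 39 − 37 = +2 days.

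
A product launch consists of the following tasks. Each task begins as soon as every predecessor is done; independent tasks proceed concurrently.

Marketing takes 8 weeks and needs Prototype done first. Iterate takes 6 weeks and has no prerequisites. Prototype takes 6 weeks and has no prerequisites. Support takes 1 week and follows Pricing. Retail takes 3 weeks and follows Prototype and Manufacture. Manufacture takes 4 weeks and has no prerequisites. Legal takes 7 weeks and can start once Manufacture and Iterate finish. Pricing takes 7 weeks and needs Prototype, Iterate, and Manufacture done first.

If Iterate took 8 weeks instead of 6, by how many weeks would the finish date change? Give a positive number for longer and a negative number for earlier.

2

Baseline: Iterate→Pricing→Support = 6+7+1 = 14 → 14 weeks.
Since Iterate is critical, the +2 change carries straight to that chain (now 16 weeks).
That remains the longest chain; total 16 weeks.
Change in finish: 16 − 14 = +2 weeks.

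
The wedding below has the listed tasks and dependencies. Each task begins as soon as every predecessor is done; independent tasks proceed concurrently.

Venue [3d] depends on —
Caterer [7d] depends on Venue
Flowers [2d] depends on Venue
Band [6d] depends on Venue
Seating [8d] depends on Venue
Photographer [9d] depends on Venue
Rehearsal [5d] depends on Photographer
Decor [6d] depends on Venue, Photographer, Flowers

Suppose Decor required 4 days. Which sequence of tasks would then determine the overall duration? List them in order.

Venue, Photographer, Rehearsal

Critical path before the change: Venue→Photographer→Decor = 3+9+6 = 18 giving 18 days.
Decor lies on that path, so at 4 days the path becomes 16 days.
New critical path: Venue→Photographer→Rehearsal = 3+9+5 = 17 ⇒ 17 days.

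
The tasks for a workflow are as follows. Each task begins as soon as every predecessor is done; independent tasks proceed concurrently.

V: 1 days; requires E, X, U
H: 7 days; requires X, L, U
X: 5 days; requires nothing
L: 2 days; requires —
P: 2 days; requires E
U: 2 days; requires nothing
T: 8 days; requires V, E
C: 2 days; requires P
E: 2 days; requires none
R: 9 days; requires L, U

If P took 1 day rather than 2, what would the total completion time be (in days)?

14

Actual critical path: X→V→T = 5+1+8 = 14 ⇒ 14 days.
P is off the critical path — its longest chain is 6 days, giving 8 of slack.
No other chain overtakes it, so the finish is 14 days.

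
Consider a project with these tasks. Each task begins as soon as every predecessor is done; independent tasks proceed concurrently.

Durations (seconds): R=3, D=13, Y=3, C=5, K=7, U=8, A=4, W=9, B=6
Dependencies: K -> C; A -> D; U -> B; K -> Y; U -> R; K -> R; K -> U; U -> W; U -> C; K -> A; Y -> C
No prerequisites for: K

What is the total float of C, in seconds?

4

K→U→W = 7+8+9 = 24 sets the makespan at 24 seconds.
C finishes as early as 20 and must finish by 24.
So C can slip 24 − 20 = 4 seconds.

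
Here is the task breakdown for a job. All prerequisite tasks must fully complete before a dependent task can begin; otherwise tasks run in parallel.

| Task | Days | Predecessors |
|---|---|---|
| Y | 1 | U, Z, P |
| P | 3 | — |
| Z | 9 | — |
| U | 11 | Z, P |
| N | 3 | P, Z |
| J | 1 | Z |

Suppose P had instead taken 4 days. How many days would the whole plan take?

Actual critical path: Z→U→Y = 9+11+1 = 21 ⇒ 21 days.
The longest path through P is only 15 days, so P has float 6.
That remains the longest chain; total 21 days.

21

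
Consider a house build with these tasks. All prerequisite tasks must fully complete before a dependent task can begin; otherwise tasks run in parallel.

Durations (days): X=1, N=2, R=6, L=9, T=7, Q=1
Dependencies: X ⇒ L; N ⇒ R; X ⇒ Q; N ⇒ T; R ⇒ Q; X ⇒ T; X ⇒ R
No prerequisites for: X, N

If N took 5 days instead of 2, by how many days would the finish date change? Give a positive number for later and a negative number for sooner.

As given, the longest chain is X→L = 1+9 = 10, so the finish is 10 days.
N has 1 day of float (longest path through it is 9).
Now N→R→Q = 5+6+1 = 12 is longest, so the finish becomes 12 days.
Change in finish: 12 − 10 = +2 days.

2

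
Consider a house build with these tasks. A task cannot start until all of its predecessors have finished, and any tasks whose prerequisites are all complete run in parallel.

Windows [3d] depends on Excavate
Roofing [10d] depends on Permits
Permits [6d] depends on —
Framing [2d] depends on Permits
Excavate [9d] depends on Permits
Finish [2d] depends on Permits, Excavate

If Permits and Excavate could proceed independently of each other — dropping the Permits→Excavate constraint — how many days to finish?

16

Original critical path: Permits→Excavate→Windows = 6+9+3 = 18 ⇒ 18 days.
Without Permits→Excavate, Excavate's earliest start moves from 6 to 0.
New critical path: Permits→Roofing = 6+10 = 16 ⇒ 16 days.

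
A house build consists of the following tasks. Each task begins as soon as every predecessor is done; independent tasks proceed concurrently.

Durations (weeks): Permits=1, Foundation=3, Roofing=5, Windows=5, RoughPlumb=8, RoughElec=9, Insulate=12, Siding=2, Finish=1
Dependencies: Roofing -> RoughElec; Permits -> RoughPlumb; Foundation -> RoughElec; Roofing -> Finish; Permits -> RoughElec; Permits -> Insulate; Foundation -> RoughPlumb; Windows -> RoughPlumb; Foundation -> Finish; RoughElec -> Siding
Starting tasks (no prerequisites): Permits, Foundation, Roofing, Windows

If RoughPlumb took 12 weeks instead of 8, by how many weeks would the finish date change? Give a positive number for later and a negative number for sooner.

1

The binding path is Roofing→RoughElec→Siding = 5+9+2 = 16; finish at 16 weeks.
RoughPlumb is off the critical path — its longest chain is 13 weeks, giving 3 of slack.
New critical path: Windows→RoughPlumb = 5+12 = 17 ⇒ 17 weeks.
Change in finish: 17 − 16 = +1 weeks.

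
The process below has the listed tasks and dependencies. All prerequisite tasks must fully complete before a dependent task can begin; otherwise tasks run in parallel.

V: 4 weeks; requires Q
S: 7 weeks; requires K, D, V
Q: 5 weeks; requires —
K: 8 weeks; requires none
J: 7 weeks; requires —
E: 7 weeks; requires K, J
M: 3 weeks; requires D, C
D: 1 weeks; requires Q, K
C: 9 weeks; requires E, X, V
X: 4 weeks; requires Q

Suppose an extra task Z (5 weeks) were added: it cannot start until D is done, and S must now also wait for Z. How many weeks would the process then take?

Originally the process takes 27 weeks.
With Z inserted, S now waits for max(K, D, V, Z).
New critical path: K→E→C→M = 8+7+9+3 = 27 ⇒ 27 weeks.

27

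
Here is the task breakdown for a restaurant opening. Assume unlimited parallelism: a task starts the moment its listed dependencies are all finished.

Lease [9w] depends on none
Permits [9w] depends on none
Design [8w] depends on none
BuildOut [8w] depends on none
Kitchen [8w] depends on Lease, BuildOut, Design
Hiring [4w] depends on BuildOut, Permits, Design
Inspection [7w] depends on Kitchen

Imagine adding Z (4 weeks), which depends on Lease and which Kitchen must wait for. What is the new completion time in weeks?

28

Originally the plan takes 24 weeks.
With Z inserted, Kitchen now waits for max(Lease, BuildOut, Design, Z).
New critical path: Lease→Z→Kitchen→Inspection = 9+4+8+7 = 28 ⇒ 28 weeks.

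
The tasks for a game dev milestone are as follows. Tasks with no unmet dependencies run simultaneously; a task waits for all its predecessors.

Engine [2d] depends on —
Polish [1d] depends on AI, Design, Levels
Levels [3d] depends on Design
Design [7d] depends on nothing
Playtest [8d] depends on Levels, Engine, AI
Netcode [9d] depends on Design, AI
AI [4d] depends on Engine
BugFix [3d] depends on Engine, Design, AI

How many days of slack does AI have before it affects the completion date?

Critical path: Design→Levels→Playtest = 7+3+8 = 18, so the finish is 18 days.
The longest chain containing AI totals 15 days.
So AI can slip 9 − 6 = 3 days.

3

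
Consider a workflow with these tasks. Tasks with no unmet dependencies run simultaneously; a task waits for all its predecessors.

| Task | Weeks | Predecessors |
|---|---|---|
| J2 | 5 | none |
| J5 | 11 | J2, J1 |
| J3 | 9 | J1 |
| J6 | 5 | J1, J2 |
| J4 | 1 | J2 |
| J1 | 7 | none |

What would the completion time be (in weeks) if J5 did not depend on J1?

Before: longest chain J1→J5 = 7+11 = 18, finish 18.
Without J1→J5, J5's earliest start moves from 7 to 5.
The longest chain is now J1→J3 = 7+9 = 16, so the job takes 16 weeks.

16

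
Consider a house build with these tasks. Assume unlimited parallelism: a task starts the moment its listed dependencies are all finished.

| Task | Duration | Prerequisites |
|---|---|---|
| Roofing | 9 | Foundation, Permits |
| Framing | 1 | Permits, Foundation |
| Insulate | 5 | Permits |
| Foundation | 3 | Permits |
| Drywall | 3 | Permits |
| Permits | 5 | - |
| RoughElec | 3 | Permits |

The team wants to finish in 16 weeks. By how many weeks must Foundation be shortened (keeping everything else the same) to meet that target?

1

Current finish: 17 weeks; target: 16.
Foundation is on every critical path, so each week cut from Foundation cuts the finish by one (this holds down to a finish of 15).
Need 17 − 16 = 1 week off Foundation → Foundation becomes 2 weeks, finish becomes 16.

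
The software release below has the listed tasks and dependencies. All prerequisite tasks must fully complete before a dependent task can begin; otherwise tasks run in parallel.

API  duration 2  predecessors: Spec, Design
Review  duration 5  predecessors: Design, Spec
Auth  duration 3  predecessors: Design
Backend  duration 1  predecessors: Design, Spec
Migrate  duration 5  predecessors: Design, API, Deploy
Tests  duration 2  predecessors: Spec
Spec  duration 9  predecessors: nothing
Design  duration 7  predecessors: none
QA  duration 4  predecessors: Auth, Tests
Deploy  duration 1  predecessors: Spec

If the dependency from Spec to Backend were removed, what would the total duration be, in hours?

Original critical path: Spec→API→Migrate = 9+2+5 = 16 ⇒ 16 hours.
Without Spec→Backend, Backend's earliest start moves from 9 to 7.
New critical path: Spec→API→Migrate = 9+2+5 = 16 ⇒ 16 hours.

16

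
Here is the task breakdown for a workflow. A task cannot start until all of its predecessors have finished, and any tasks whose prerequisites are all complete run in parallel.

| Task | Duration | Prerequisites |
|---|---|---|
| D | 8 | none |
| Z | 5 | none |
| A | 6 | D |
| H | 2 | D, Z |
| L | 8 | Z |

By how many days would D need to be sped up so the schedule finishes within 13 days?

1

Current finish: 14 days; target: 13.
D is on every critical path, so each day cut from D cuts the finish by one (this holds down to a finish of 13).
Need 14 − 13 = 1 day off D → D becomes 7 days, finish becomes 13.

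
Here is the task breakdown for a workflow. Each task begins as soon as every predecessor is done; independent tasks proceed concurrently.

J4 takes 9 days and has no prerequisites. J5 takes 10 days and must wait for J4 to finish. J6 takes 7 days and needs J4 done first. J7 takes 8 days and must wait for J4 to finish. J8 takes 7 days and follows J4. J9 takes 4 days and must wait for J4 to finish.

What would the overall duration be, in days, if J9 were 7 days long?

As given, the longest chain is J4→J5 = 9+10 = 19, so the finish is 19 days.
J9 is off the critical path — its longest chain is 13 days, giving 6 of slack.
That remains the longest chain; total 19 days.

19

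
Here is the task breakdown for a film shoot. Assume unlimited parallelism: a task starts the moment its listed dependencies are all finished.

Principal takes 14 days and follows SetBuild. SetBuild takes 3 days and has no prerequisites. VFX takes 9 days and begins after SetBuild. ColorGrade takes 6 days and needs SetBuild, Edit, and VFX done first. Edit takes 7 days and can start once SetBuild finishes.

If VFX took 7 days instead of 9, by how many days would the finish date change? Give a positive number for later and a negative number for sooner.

Critical path before the change: SetBuild→VFX→ColorGrade = 3+9+6 = 18 giving 18 days.
VFX lies on that path, so at 7 days the path becomes 16 days.
The binding chain switches to SetBuild→Principal = 3+14 = 17; finish 17 days.
Change in finish: 17 − 18 = -1 days.

-1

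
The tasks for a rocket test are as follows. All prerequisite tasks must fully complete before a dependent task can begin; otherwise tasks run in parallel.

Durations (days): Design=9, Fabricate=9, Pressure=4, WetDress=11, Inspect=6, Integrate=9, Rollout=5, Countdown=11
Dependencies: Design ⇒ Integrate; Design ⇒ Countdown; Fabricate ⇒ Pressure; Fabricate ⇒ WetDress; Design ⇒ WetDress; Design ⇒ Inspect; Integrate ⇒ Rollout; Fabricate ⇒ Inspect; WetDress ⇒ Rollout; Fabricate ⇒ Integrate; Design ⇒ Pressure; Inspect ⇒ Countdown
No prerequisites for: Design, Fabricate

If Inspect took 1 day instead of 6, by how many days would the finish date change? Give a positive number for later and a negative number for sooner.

Actual critical path: Design→Inspect→Countdown = 9+6+11 = 26 ⇒ 26 days.
Inspect is on the critical path; changing it to 1 makes that path 21 days.
Now Design→WetDress→Rollout = 9+11+5 = 25 is longest, so the finish becomes 25 days.
Change in finish: 25 − 26 = -1 days.

-1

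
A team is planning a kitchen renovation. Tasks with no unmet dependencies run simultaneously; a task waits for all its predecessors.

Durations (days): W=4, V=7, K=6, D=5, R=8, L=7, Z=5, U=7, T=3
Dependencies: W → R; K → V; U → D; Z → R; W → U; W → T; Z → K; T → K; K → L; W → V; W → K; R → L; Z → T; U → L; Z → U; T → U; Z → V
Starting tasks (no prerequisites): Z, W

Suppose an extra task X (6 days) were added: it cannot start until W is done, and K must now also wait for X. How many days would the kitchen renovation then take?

Originally the kitchen renovation takes 22 days.
With X inserted, K now waits for max(Z, T, W, X).
New critical path: W→X→K→L = 4+6+6+7 = 23 ⇒ 23 days.

23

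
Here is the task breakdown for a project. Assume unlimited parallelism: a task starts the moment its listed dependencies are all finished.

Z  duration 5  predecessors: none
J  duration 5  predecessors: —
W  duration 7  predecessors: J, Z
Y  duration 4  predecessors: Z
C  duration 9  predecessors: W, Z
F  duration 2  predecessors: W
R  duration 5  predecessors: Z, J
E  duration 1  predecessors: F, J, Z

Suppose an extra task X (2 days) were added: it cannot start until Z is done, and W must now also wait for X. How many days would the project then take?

Originally the project takes 21 days.
With X inserted, W now waits for max(J, Z, X).
New critical path: Z→X→W→C = 5+2+7+9 = 23 ⇒ 23 days.

23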